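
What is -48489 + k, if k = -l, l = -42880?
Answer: -5609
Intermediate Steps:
k = 42880 (k = -1*(-42880) = 42880)
-48489 + k = -48489 + 42880 = -5609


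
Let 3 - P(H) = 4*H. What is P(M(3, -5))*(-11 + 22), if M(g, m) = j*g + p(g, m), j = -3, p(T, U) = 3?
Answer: 297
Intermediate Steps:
M(g, m) = 3 - 3*g (M(g, m) = -3*g + 3 = 3 - 3*g)
P(H) = 3 - 4*H
P(M(3, -5))*(-11 + 22) = (3 - 4*(3 - 3*3))*(-11 + 22) = (3 - 4*(3 - 9))*11 = (3 - 4*(-6))*11 = (3 + 24)*11 = 27*11 = 297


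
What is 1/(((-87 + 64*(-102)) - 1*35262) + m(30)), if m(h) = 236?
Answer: -1/41641 ≈ -2.4015e-5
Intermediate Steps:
1/(((-87 + 64*(-102)) - 1*35262) + m(30)) = 1/(((-87 + 64*(-102)) - 1*35262) + 236) = 1/(((-87 - 6528) - 35262) + 236) = 1/((-6615 - 35262) + 236) = 1/(-41877 + 236) = 1/(-41641) = -1/41641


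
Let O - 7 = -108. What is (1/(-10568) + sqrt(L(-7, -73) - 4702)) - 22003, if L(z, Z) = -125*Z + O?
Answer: -232527705/10568 + sqrt(4322) ≈ -21937.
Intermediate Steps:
O = -101 (O = 7 - 108 = -101)
L(z, Z) = -101 - 125*Z (L(z, Z) = -125*Z - 101 = -101 - 125*Z)
(1/(-10568) + sqrt(L(-7, -73) - 4702)) - 22003 = (1/(-10568) + sqrt((-101 - 125*(-73)) - 4702)) - 22003 = (-1/10568 + sqrt((-101 + 9125) - 4702)) - 22003 = (-1/10568 + sqrt(9024 - 4702)) - 22003 = (-1/10568 + sqrt(4322)) - 22003 = -232527705/10568 + sqrt(4322)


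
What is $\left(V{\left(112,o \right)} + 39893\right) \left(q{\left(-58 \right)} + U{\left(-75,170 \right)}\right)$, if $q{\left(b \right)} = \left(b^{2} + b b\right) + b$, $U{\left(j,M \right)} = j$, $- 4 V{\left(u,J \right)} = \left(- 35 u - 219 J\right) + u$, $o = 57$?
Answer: $\frac{1159816485}{4} \approx 2.8995 \cdot 10^{8}$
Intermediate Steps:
$V{\left(u,J \right)} = \frac{17 u}{2} + \frac{219 J}{4}$ ($V{\left(u,J \right)} = - \frac{\left(- 35 u - 219 J\right) + u}{4} = - \frac{\left(- 219 J - 35 u\right) + u}{4} = - \frac{- 219 J - 34 u}{4} = \frac{17 u}{2} + \frac{219 J}{4}$)
$q{\left(b \right)} = b + 2 b^{2}$ ($q{\left(b \right)} = \left(b^{2} + b^{2}\right) + b = 2 b^{2} + b = b + 2 b^{2}$)
$\left(V{\left(112,o \right)} + 39893\right) \left(q{\left(-58 \right)} + U{\left(-75,170 \right)}\right) = \left(\left(\frac{17}{2} \cdot 112 + \frac{219}{4} \cdot 57\right) + 39893\right) \left(- 58 \left(1 + 2 \left(-58\right)\right) - 75\right) = \left(\left(952 + \frac{12483}{4}\right) + 39893\right) \left(- 58 \left(1 - 116\right) - 75\right) = \left(\frac{16291}{4} + 39893\right) \left(\left(-58\right) \left(-115\right) - 75\right) = \frac{175863 \left(6670 - 75\right)}{4} = \frac{175863}{4} \cdot 6595 = \frac{1159816485}{4}$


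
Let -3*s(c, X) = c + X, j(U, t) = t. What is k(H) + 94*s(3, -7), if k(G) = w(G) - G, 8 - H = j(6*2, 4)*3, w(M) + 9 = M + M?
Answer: 337/3 ≈ 112.33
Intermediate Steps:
w(M) = -9 + 2*M (w(M) = -9 + (M + M) = -9 + 2*M)
s(c, X) = -X/3 - c/3 (s(c, X) = -(c + X)/3 = -(X + c)/3 = -X/3 - c/3)
H = -4 (H = 8 - 4*3 = 8 - 1*12 = 8 - 12 = -4)
k(G) = -9 + G (k(G) = (-9 + 2*G) - G = -9 + G)
k(H) + 94*s(3, -7) = (-9 - 4) + 94*(-⅓*(-7) - ⅓*3) = -13 + 94*(7/3 - 1) = -13 + 94*(4/3) = -13 + 376/3 = 337/3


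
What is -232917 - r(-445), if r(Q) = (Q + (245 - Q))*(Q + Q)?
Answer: -14867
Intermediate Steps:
r(Q) = 490*Q (r(Q) = 245*(2*Q) = 490*Q)
-232917 - r(-445) = -232917 - 490*(-445) = -232917 - 1*(-218050) = -232917 + 218050 = -14867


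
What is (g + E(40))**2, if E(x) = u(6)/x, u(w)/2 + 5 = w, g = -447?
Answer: 79905721/400 ≈ 1.9976e+5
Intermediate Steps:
u(w) = -10 + 2*w
E(x) = 2/x (E(x) = (-10 + 2*6)/x = (-10 + 12)/x = 2/x)
(g + E(40))**2 = (-447 + 2/40)**2 = (-447 + 2*(1/40))**2 = (-447 + 1/20)**2 = (-8939/20)**2 = 79905721/400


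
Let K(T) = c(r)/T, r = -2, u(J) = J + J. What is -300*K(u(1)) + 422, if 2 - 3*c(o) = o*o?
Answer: 522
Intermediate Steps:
u(J) = 2*J
c(o) = ⅔ - o²/3 (c(o) = ⅔ - o*o/3 = ⅔ - o²/3)
K(T) = -2/(3*T) (K(T) = (⅔ - ⅓*(-2)²)/T = (⅔ - ⅓*4)/T = (⅔ - 4/3)/T = -2/(3*T))
-300*K(u(1)) + 422 = -(-200)/(2*1) + 422 = -(-200)/2 + 422 = -300*(-⅓) + 422 = 100 + 422 = 522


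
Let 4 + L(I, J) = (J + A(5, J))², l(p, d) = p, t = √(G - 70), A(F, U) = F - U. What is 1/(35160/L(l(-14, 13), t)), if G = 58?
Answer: 7/11720 ≈ 0.00059727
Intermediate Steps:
t = 2*I*√3 (t = √(58 - 70) = √(-12) = 2*I*√3 ≈ 3.4641*I)
L(I, J) = 21 (L(I, J) = -4 + (J + (5 - J))² = -4 + 5² = -4 + 25 = 21)
1/(35160/L(l(-14, 13), t)) = 1/(35160/21) = 1/(35160*(1/21)) = 1/(11720/7) = 7/11720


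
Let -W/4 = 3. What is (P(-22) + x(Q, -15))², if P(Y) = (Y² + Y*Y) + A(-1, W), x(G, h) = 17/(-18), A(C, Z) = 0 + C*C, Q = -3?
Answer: 303630625/324 ≈ 9.3713e+5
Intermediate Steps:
W = -12 (W = -4*3 = -12)
A(C, Z) = C² (A(C, Z) = 0 + C² = C²)
x(G, h) = -17/18 (x(G, h) = 17*(-1/18) = -17/18)
P(Y) = 1 + 2*Y² (P(Y) = (Y² + Y*Y) + (-1)² = (Y² + Y²) + 1 = 2*Y² + 1 = 1 + 2*Y²)
(P(-22) + x(Q, -15))² = ((1 + 2*(-22)²) - 17/18)² = ((1 + 2*484) - 17/18)² = ((1 + 968) - 17/18)² = (969 - 17/18)² = (17425/18)² = 303630625/324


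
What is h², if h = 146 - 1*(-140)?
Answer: 81796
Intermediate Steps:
h = 286 (h = 146 + 140 = 286)
h² = 286² = 81796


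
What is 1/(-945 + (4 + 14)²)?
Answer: -1/621 ≈ -0.0016103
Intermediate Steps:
1/(-945 + (4 + 14)²) = 1/(-945 + 18²) = 1/(-945 + 324) = 1/(-621) = -1/621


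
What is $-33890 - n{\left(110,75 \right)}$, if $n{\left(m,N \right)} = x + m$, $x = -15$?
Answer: $-33985$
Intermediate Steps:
$n{\left(m,N \right)} = -15 + m$
$-33890 - n{\left(110,75 \right)} = -33890 - \left(-15 + 110\right) = -33890 - 95 = -33985$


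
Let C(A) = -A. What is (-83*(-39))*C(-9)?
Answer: 29133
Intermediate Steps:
(-83*(-39))*C(-9) = (-83*(-39))*(-1*(-9)) = 3237*9 = 29133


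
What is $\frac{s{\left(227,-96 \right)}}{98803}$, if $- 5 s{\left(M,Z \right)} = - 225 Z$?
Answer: $- \frac{4320}{98803} \approx -0.043723$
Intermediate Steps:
$s{\left(M,Z \right)} = 45 Z$ ($s{\left(M,Z \right)} = - \frac{\left(-225\right) Z}{5} = 45 Z$)
$\frac{s{\left(227,-96 \right)}}{98803} = \frac{45 \left(-96\right)}{98803} = \left(-4320\right) \frac{1}{98803} = - \frac{4320}{98803}$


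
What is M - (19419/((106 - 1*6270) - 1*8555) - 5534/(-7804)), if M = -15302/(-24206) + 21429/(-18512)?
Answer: 5993919299695/70703442087824 ≈ 0.084775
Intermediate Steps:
M = -1293625/2462096 (M = -15302*(-1/24206) + 21429*(-1/18512) = 1093/1729 - 21429/18512 = -1293625/2462096 ≈ -0.52542)
M - (19419/((106 - 1*6270) - 1*8555) - 5534/(-7804)) = -1293625/2462096 - (19419/((106 - 1*6270) - 1*8555) - 5534/(-7804)) = -1293625/2462096 - (19419/((106 - 6270) - 8555) - 5534*(-1/7804)) = -1293625/2462096 - (19419/(-6164 - 8555) + 2767/3902) = -1293625/2462096 - (19419/(-14719) + 2767/3902) = -1293625/2462096 - (19419*(-1/14719) + 2767/3902) = -1293625/2462096 - (-19419/14719 + 2767/3902) = -1293625/2462096 - 1*(-35045465/57433538) = -1293625/2462096 + 35045465/57433538 = 5993919299695/70703442087824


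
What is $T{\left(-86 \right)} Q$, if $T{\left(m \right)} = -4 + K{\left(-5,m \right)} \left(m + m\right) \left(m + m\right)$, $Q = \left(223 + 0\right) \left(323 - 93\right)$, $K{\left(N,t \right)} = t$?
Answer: $-130493454120$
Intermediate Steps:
$Q = 51290$ ($Q = 223 \cdot 230 = 51290$)
$T{\left(m \right)} = -4 + 4 m^{3}$ ($T{\left(m \right)} = -4 + m \left(m + m\right) \left(m + m\right) = -4 + m 2 m 2 m = -4 + m 4 m^{2} = -4 + 4 m^{3}$)
$T{\left(-86 \right)} Q = \left(-4 + 4 \left(-86\right)^{3}\right) 51290 = \left(-4 + 4 \left(-636056\right)\right) 51290 = \left(-4 - 2544224\right) 51290 = \left(-2544228\right) 51290 = -130493454120$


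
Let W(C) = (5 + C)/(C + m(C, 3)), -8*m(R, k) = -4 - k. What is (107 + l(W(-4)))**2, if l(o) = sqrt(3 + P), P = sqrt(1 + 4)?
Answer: (107 + sqrt(3 + sqrt(5)))**2 ≈ 11944.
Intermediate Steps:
m(R, k) = 1/2 + k/8 (m(R, k) = -(-4 - k)/8 = 1/2 + k/8)
P = sqrt(5) ≈ 2.2361
W(C) = (5 + C)/(7/8 + C) (W(C) = (5 + C)/(C + (1/2 + (1/8)*3)) = (5 + C)/(C + (1/2 + 3/8)) = (5 + C)/(C + 7/8) = (5 + C)/(7/8 + C))
l(o) = sqrt(3 + sqrt(5))
(107 + l(W(-4)))**2 = (107 + sqrt(3 + sqrt(5)))**2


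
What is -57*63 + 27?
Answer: -3564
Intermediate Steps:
-57*63 + 27 = -3591 + 27 = -3564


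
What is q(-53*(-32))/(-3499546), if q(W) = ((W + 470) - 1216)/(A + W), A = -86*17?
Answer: -475/409446882 ≈ -1.1601e-6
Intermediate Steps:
A = -1462
q(W) = (-746 + W)/(-1462 + W) (q(W) = ((W + 470) - 1216)/(-1462 + W) = ((470 + W) - 1216)/(-1462 + W) = (-746 + W)/(-1462 + W))
q(-53*(-32))/(-3499546) = ((-746 - 53*(-32))/(-1462 - 53*(-32)))/(-3499546) = ((-746 + 1696)/(-1462 + 1696))*(-1/3499546) = (950/234)*(-1/3499546) = ((1/234)*950)*(-1/3499546) = (475/117)*(-1/3499546) = -475/409446882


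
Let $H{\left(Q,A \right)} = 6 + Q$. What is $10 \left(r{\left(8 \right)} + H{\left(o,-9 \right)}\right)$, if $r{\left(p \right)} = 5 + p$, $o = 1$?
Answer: $200$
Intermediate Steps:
$10 \left(r{\left(8 \right)} + H{\left(o,-9 \right)}\right) = 10 \left(\left(5 + 8\right) + \left(6 + 1\right)\right) = 10 \left(13 + 7\right) = 10 \cdot 20 = 200$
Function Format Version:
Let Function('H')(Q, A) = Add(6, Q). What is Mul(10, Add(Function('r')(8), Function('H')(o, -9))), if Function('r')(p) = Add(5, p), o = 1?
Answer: 200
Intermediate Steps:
Mul(10, Add(Function('r')(8), Function('H')(o, -9))) = Mul(10, Add(Add(5, 8), Add(6, 1))) = Mul(10, Add(13, 7)) = Mul(10, 20) = 200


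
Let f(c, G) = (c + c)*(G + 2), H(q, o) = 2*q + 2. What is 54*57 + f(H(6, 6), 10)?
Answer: 3414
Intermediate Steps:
H(q, o) = 2 + 2*q
f(c, G) = 2*c*(2 + G) (f(c, G) = (2*c)*(2 + G) = 2*c*(2 + G))
54*57 + f(H(6, 6), 10) = 54*57 + 2*(2 + 2*6)*(2 + 10) = 3078 + 2*(2 + 12)*12 = 3078 + 2*14*12 = 3078 + 336 = 3414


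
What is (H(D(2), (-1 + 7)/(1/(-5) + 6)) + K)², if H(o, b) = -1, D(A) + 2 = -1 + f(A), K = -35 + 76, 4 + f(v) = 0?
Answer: 1600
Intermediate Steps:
f(v) = -4 (f(v) = -4 + 0 = -4)
K = 41
D(A) = -7 (D(A) = -2 + (-1 - 4) = -2 - 5 = -7)
(H(D(2), (-1 + 7)/(1/(-5) + 6)) + K)² = (-1 + 41)² = 40² = 1600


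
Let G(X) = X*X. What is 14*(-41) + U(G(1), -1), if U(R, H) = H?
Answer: -575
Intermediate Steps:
G(X) = X²
14*(-41) + U(G(1), -1) = 14*(-41) - 1 = -574 - 1 = -575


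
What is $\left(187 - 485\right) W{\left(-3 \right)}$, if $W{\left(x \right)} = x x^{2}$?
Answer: $8046$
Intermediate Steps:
$W{\left(x \right)} = x^{3}$
$\left(187 - 485\right) W{\left(-3 \right)} = \left(187 - 485\right) \left(-3\right)^{3} = \left(-298\right) \left(-27\right) = 8046$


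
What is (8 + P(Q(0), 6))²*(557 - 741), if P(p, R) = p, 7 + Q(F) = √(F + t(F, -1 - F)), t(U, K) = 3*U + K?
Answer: -368*I ≈ -368.0*I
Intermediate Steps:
t(U, K) = K + 3*U
Q(F) = -7 + √(-1 + 3*F) (Q(F) = -7 + √(F + ((-1 - F) + 3*F)) = -7 + √(F + (-1 + 2*F)) = -7 + √(-1 + 3*F))
(8 + P(Q(0), 6))²*(557 - 741) = (8 + (-7 + √(-1 + 3*0)))²*(557 - 741) = (8 + (-7 + √(-1 + 0)))²*(-184) = (8 + (-7 + √(-1)))²*(-184) = (8 + (-7 + I))²*(-184) = (1 + I)²*(-184) = -184*(1 + I)²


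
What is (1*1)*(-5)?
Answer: -5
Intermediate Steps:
(1*1)*(-5) = 1*(-5) = -5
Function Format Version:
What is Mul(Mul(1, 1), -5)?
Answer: -5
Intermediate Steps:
Mul(Mul(1, 1), -5) = Mul(1, -5) = -5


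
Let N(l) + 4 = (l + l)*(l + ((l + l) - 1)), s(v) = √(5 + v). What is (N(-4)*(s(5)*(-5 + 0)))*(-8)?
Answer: 4000*√10 ≈ 12649.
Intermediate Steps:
N(l) = -4 + 2*l*(-1 + 3*l) (N(l) = -4 + (l + l)*(l + ((l + l) - 1)) = -4 + (2*l)*(l + (2*l - 1)) = -4 + (2*l)*(l + (-1 + 2*l)) = -4 + (2*l)*(-1 + 3*l) = -4 + 2*l*(-1 + 3*l))
(N(-4)*(s(5)*(-5 + 0)))*(-8) = ((-4 - 2*(-4) + 6*(-4)²)*(√(5 + 5)*(-5 + 0)))*(-8) = ((-4 + 8 + 6*16)*(√10*(-5)))*(-8) = ((-4 + 8 + 96)*(-5*√10))*(-8) = (100*(-5*√10))*(-8) = -500*√10*(-8) = 4000*√10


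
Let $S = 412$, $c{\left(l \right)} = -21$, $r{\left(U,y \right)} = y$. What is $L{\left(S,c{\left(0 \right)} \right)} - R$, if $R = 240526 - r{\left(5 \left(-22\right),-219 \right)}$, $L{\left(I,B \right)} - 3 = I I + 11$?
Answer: $-70987$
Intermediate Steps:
$L{\left(I,B \right)} = 14 + I^{2}$ ($L{\left(I,B \right)} = 3 + \left(I I + 11\right) = 3 + \left(I^{2} + 11\right) = 3 + \left(11 + I^{2}\right) = 14 + I^{2}$)
$R = 240745$ ($R = 240526 - -219 = 240526 + 219 = 240745$)
$L{\left(S,c{\left(0 \right)} \right)} - R = \left(14 + 412^{2}\right) - 240745 = \left(14 + 169744\right) - 240745 = 169758 - 240745 = -70987$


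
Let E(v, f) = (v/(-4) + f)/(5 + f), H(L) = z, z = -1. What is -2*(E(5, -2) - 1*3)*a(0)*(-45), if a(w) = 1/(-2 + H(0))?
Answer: 245/2 ≈ 122.50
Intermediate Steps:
H(L) = -1
E(v, f) = (f - v/4)/(5 + f) (E(v, f) = (v*(-¼) + f)/(5 + f) = (-v/4 + f)/(5 + f) = (f - v/4)/(5 + f))
a(w) = -⅓ (a(w) = 1/(-2 - 1) = 1/(-3) = -⅓)
-2*(E(5, -2) - 1*3)*a(0)*(-45) = -2*((-2 - ¼*5)/(5 - 2) - 1*3)*(-⅓)*(-45) = -2*((-2 - 5/4)/3 - 3)*(-⅓)*(-45) = -2*((⅓)*(-13/4) - 3)*(-⅓)*(-45) = -2*(-13/12 - 3)*(-⅓)*(-45) = -2*(-49/12*(-⅓))*(-45) = -49*(-45)/18 = -2*(-245/4) = 245/2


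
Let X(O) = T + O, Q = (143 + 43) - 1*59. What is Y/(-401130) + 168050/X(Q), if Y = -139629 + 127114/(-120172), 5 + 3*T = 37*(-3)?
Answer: 186975329590531/98263211580 ≈ 1902.8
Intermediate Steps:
T = -116/3 (T = -5/3 + (37*(-3))/3 = -5/3 + (1/3)*(-111) = -5/3 - 37 = -116/3 ≈ -38.667)
Y = -645370127/4622 (Y = -139629 + 127114*(-1/120172) = -139629 - 4889/4622 = -645370127/4622 ≈ -1.3963e+5)
Q = 127 (Q = 186 - 59 = 127)
X(O) = -116/3 + O
Y/(-401130) + 168050/X(Q) = -645370127/4622/(-401130) + 168050/(-116/3 + 127) = -645370127/4622*(-1/401130) + 168050/(265/3) = 645370127/1854022860 + 168050*(3/265) = 645370127/1854022860 + 100830/53 = 186975329590531/98263211580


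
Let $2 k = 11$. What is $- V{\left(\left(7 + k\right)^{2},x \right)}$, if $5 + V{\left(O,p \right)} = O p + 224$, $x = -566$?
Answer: $\frac{176437}{2} \approx 88219.0$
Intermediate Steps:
$k = \frac{11}{2}$ ($k = \frac{1}{2} \cdot 11 = \frac{11}{2} \approx 5.5$)
$V{\left(O,p \right)} = 219 + O p$ ($V{\left(O,p \right)} = -5 + \left(O p + 224\right) = -5 + \left(224 + O p\right) = 219 + O p$)
$- V{\left(\left(7 + k\right)^{2},x \right)} = - (219 + \left(7 + \frac{11}{2}\right)^{2} \left(-566\right)) = - (219 + \left(\frac{25}{2}\right)^{2} \left(-566\right)) = - (219 + \frac{625}{4} \left(-566\right)) = - (219 - \frac{176875}{2}) = \left(-1\right) \left(- \frac{176437}{2}\right) = \frac{176437}{2}$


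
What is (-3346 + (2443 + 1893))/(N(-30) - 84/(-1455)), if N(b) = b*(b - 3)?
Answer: 240075/240089 ≈ 0.99994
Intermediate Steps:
N(b) = b*(-3 + b)
(-3346 + (2443 + 1893))/(N(-30) - 84/(-1455)) = (-3346 + (2443 + 1893))/(-30*(-3 - 30) - 84/(-1455)) = (-3346 + 4336)/(-30*(-33) - 84*(-1/1455)) = 990/(990 + 28/485) = 990/(480178/485) = 990*(485/480178) = 240075/240089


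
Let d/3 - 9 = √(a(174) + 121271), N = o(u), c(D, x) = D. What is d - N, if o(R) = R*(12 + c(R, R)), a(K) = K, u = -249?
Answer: -58986 + 3*√121445 ≈ -57941.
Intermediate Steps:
o(R) = R*(12 + R)
N = 59013 (N = -249*(12 - 249) = -249*(-237) = 59013)
d = 27 + 3*√121445 (d = 27 + 3*√(174 + 121271) = 27 + 3*√121445 ≈ 1072.5)
d - N = (27 + 3*√121445) - 1*59013 = (27 + 3*√121445) - 59013 = -58986 + 3*√121445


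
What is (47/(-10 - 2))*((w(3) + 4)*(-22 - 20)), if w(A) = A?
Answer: 2303/2 ≈ 1151.5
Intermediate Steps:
(47/(-10 - 2))*((w(3) + 4)*(-22 - 20)) = (47/(-10 - 2))*((3 + 4)*(-22 - 20)) = (47/(-12))*(7*(-42)) = -1/12*47*(-294) = -47/12*(-294) = 2303/2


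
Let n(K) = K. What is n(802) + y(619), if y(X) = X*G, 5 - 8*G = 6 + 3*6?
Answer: -5345/8 ≈ -668.13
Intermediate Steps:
G = -19/8 (G = 5/8 - (6 + 3*6)/8 = 5/8 - (6 + 18)/8 = 5/8 - ⅛*24 = 5/8 - 3 = -19/8 ≈ -2.3750)
y(X) = -19*X/8 (y(X) = X*(-19/8) = -19*X/8)
n(802) + y(619) = 802 - 19/8*619 = 802 - 11761/8 = -5345/8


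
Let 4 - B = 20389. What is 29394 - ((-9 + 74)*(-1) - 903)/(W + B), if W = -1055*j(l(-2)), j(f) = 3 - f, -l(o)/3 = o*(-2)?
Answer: 532177886/18105 ≈ 29394.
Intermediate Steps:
l(o) = 6*o (l(o) = -3*o*(-2) = -(-6)*o = 6*o)
B = -20385 (B = 4 - 1*20389 = 4 - 20389 = -20385)
W = -15825 (W = -1055*(3 - 6*(-2)) = -1055*(3 - 1*(-12)) = -1055*(3 + 12) = -1055*15 = -15825)
29394 - ((-9 + 74)*(-1) - 903)/(W + B) = 29394 - ((-9 + 74)*(-1) - 903)/(-15825 - 20385) = 29394 - (65*(-1) - 903)/(-36210) = 29394 - (-65 - 903)*(-1)/36210 = 29394 - (-968)*(-1)/36210 = 29394 - 1*484/18105 = 29394 - 484/18105 = 532177886/18105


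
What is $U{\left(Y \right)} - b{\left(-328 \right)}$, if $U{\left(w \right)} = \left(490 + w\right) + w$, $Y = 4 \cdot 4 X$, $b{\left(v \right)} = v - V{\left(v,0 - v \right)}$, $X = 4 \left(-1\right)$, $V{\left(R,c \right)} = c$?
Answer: $1018$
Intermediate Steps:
$X = -4$
$b{\left(v \right)} = 2 v$ ($b{\left(v \right)} = v - \left(0 - v\right) = v - - v = v + v = 2 v$)
$Y = -64$ ($Y = 4 \cdot 4 \left(-4\right) = 16 \left(-4\right) = -64$)
$U{\left(w \right)} = 490 + 2 w$
$U{\left(Y \right)} - b{\left(-328 \right)} = \left(490 + 2 \left(-64\right)\right) - 2 \left(-328\right) = \left(490 - 128\right) - -656 = 362 + 656 = 1018$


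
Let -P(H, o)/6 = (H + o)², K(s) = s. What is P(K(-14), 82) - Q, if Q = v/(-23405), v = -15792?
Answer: -649364112/23405 ≈ -27745.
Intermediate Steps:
P(H, o) = -6*(H + o)²
Q = 15792/23405 (Q = -15792/(-23405) = -15792*(-1/23405) = 15792/23405 ≈ 0.67473)
P(K(-14), 82) - Q = -6*(-14 + 82)² - 1*15792/23405 = -6*68² - 15792/23405 = -6*4624 - 15792/23405 = -27744 - 15792/23405 = -649364112/23405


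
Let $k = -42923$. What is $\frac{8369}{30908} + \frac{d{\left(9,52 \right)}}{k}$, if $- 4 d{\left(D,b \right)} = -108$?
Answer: $\frac{358388071}{1326664084} \approx 0.27014$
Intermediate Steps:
$d{\left(D,b \right)} = 27$ ($d{\left(D,b \right)} = \left(- \frac{1}{4}\right) \left(-108\right) = 27$)
$\frac{8369}{30908} + \frac{d{\left(9,52 \right)}}{k} = \frac{8369}{30908} + \frac{27}{-42923} = 8369 \cdot \frac{1}{30908} + 27 \left(- \frac{1}{42923}\right) = \frac{8369}{30908} - \frac{27}{42923} = \frac{358388071}{1326664084}$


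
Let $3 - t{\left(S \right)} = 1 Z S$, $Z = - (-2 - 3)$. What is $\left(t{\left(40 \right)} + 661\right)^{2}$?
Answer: $215296$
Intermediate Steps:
$Z = 5$ ($Z = - (-2 - 3) = \left(-1\right) \left(-5\right) = 5$)
$t{\left(S \right)} = 3 - 5 S$ ($t{\left(S \right)} = 3 - 1 \cdot 5 S = 3 - 5 S$)
$\left(t{\left(40 \right)} + 661\right)^{2} = \left(\left(3 - 200\right) + 661\right)^{2} = \left(-197 + 661\right)^{2} = 464^{2} = 215296$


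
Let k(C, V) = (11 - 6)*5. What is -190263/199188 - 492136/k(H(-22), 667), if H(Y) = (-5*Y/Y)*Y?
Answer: -32677447381/1659900 ≈ -19686.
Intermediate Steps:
H(Y) = -5*Y (H(Y) = (-5*1)*Y = -5*Y)
k(C, V) = 25 (k(C, V) = 5*5 = 25)
-190263/199188 - 492136/k(H(-22), 667) = -190263/199188 - 492136/25 = -190263*1/199188 - 492136*1/25 = -63421/66396 - 492136/25 = -32677447381/1659900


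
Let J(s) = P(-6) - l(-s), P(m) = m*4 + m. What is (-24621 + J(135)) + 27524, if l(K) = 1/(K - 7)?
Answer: 407967/142 ≈ 2873.0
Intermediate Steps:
l(K) = 1/(-7 + K)
P(m) = 5*m (P(m) = 4*m + m = 5*m)
J(s) = -30 - 1/(-7 - s) (J(s) = 5*(-6) - 1/(-7 - s) = -30 - 1/(-7 - s))
(-24621 + J(135)) + 27524 = (-24621 + (-209 - 30*135)/(7 + 135)) + 27524 = (-24621 + (-209 - 4050)/142) + 27524 = (-24621 + (1/142)*(-4259)) + 27524 = (-24621 - 4259/142) + 27524 = -3500441/142 + 27524 = 407967/142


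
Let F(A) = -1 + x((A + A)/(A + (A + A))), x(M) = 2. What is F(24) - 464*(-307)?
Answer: 142449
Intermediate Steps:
F(A) = 1 (F(A) = -1 + 2 = 1)
F(24) - 464*(-307) = 1 - 464*(-307) = 1 + 142448 = 142449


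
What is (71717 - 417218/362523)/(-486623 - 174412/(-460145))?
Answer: -1709020914153155/11596435748186247 ≈ -0.14737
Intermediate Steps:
(71717 - 417218/362523)/(-486623 - 174412/(-460145)) = (71717 - 417218*1/362523)/(-486623 - 174412*(-1/460145)) = (71717 - 417218/362523)/(-486623 + 24916/65735) = 25998644773/(362523*(-31988137989/65735)) = (25998644773/362523)*(-65735/31988137989) = -1709020914153155/11596435748186247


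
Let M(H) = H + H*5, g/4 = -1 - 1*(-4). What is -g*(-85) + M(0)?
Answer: 1020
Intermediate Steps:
g = 12 (g = 4*(-1 - 1*(-4)) = 4*(-1 + 4) = 4*3 = 12)
M(H) = 6*H (M(H) = H + 5*H = 6*H)
-g*(-85) + M(0) = -1*12*(-85) + 6*0 = -12*(-85) + 0 = 1020 + 0 = 1020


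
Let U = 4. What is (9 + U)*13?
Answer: 169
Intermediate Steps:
(9 + U)*13 = (9 + 4)*13 = 13*13 = 169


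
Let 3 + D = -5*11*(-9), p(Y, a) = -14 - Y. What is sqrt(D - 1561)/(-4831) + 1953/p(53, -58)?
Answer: -1953/67 - I*sqrt(1069)/4831 ≈ -29.149 - 0.0067679*I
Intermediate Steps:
D = 492 (D = -3 - 5*11*(-9) = -3 - 55*(-9) = -3 + 495 = 492)
sqrt(D - 1561)/(-4831) + 1953/p(53, -58) = sqrt(492 - 1561)/(-4831) + 1953/(-14 - 1*53) = sqrt(-1069)*(-1/4831) + 1953/(-14 - 53) = (I*sqrt(1069))*(-1/4831) + 1953/(-67) = -I*sqrt(1069)/4831 + 1953*(-1/67) = -I*sqrt(1069)/4831 - 1953/67 = -1953/67 - I*sqrt(1069)/4831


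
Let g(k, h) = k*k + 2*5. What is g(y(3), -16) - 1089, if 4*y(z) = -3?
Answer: -17255/16 ≈ -1078.4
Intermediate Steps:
y(z) = -3/4 (y(z) = (1/4)*(-3) = -3/4)
g(k, h) = 10 + k**2 (g(k, h) = k**2 + 10 = 10 + k**2)
g(y(3), -16) - 1089 = (10 + (-3/4)**2) - 1089 = (10 + 9/16) - 1089 = 169/16 - 1089 = -17255/16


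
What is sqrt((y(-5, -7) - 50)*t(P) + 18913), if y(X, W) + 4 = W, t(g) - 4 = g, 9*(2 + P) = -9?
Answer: 2*sqrt(4713) ≈ 137.30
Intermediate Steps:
P = -3 (P = -2 + (1/9)*(-9) = -2 - 1 = -3)
t(g) = 4 + g
y(X, W) = -4 + W
sqrt((y(-5, -7) - 50)*t(P) + 18913) = sqrt(((-4 - 7) - 50)*(4 - 3) + 18913) = sqrt((-11 - 50)*1 + 18913) = sqrt(-61*1 + 18913) = sqrt(-61 + 18913) = sqrt(18852) = 2*sqrt(4713)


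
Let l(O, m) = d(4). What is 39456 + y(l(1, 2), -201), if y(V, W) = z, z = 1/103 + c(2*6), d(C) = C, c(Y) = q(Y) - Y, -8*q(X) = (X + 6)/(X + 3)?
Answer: 81254351/2060 ≈ 39444.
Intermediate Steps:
q(X) = -(6 + X)/(8*(3 + X)) (q(X) = -(X + 6)/(8*(X + 3)) = -(6 + X)/(8*(3 + X)))
c(Y) = -Y + (-6 - Y)/(8*(3 + Y)) (c(Y) = (-6 - Y)/(8*(3 + Y)) - Y = -Y + (-6 - Y)/(8*(3 + Y)))
l(O, m) = 4
z = -25009/2060 (z = 1/103 + (-6 - 2*6 - 8*2*6*(3 + 2*6))/(8*(3 + 2*6)) = 1/103 + (-6 - 1*12 - 8*12*(3 + 12))/(8*(3 + 12)) = 1/103 + (⅛)*(-6 - 12 - 8*12*15)/15 = 1/103 + (⅛)*(1/15)*(-6 - 12 - 1440) = 1/103 + (⅛)*(1/15)*(-1458) = 1/103 - 243/20 = -25009/2060 ≈ -12.140)
y(V, W) = -25009/2060
39456 + y(l(1, 2), -201) = 39456 - 25009/2060 = 81254351/2060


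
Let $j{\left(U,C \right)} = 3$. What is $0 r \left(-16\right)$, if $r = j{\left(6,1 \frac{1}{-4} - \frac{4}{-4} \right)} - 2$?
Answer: $0$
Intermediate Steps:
$r = 1$ ($r = 3 - 2 = 1$)
$0 r \left(-16\right) = 0 \cdot 1 \left(-16\right) = 0 \left(-16\right) = 0$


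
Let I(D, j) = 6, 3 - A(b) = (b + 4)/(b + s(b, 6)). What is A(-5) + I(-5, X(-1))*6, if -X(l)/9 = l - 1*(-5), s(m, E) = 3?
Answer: 77/2 ≈ 38.500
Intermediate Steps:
X(l) = -45 - 9*l (X(l) = -9*(l - 1*(-5)) = -9*(l + 5) = -9*(5 + l) = -45 - 9*l)
A(b) = 3 - (4 + b)/(3 + b) (A(b) = 3 - (b + 4)/(b + 3) = 3 - (4 + b)/(3 + b))
A(-5) + I(-5, X(-1))*6 = (5 + 2*(-5))/(3 - 5) + 6*6 = (5 - 10)/(-2) + 36 = -1/2*(-5) + 36 = 5/2 + 36 = 77/2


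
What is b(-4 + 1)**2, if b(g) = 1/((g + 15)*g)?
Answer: 1/1296 ≈ 0.00077160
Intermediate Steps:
b(g) = 1/(g*(15 + g)) (b(g) = 1/((15 + g)*g) = 1/(g*(15 + g)))
b(-4 + 1)**2 = (1/((-4 + 1)*(15 + (-4 + 1))))**2 = (1/((-3)*(15 - 3)))**2 = (-1/3/12)**2 = (-1/3*1/12)**2 = (-1/36)**2 = 1/1296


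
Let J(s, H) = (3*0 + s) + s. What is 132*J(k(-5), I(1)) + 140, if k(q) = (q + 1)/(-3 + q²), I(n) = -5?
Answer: 92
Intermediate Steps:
k(q) = (1 + q)/(-3 + q²)
J(s, H) = 2*s (J(s, H) = (0 + s) + s = s + s = 2*s)
132*J(k(-5), I(1)) + 140 = 132*(2*((1 - 5)/(-3 + (-5)²))) + 140 = 132*(2*(-4/(-3 + 25))) + 140 = 132*(2*(-4/22)) + 140 = 132*(2*((1/22)*(-4))) + 140 = 132*(2*(-2/11)) + 140 = 132*(-4/11) + 140 = -48 + 140 = 92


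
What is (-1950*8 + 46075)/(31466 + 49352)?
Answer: 30475/80818 ≈ 0.37708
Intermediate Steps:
(-1950*8 + 46075)/(31466 + 49352) = (-15600 + 46075)/80818 = 30475*(1/80818) = 30475/80818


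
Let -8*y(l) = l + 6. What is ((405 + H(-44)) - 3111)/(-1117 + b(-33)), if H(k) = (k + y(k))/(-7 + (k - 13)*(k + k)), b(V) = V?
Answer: 54217573/23041400 ≈ 2.3531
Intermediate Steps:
y(l) = -¾ - l/8 (y(l) = -(l + 6)/8 = -(6 + l)/8 = -¾ - l/8)
H(k) = (-¾ + 7*k/8)/(-7 + 2*k*(-13 + k)) (H(k) = (k + (-¾ - k/8))/(-7 + (k - 13)*(k + k)) = (-¾ + 7*k/8)/(-7 + (-13 + k)*(2*k)) = (-¾ + 7*k/8)/(-7 + 2*k*(-13 + k)))
((405 + H(-44)) - 3111)/(-1117 + b(-33)) = ((405 + (6 - 7*(-44))/(8*(7 - 2*(-44)² + 26*(-44)))) - 3111)/(-1117 - 33) = ((405 + (6 + 308)/(8*(7 - 2*1936 - 1144))) - 3111)/(-1150) = ((405 + (⅛)*314/(7 - 3872 - 1144)) - 3111)*(-1/1150) = ((405 + (⅛)*314/(-5009)) - 3111)*(-1/1150) = ((405 + (⅛)*(-1/5009)*314) - 3111)*(-1/1150) = ((405 - 157/20036) - 3111)*(-1/1150) = (8114423/20036 - 3111)*(-1/1150) = -54217573/20036*(-1/1150) = 54217573/23041400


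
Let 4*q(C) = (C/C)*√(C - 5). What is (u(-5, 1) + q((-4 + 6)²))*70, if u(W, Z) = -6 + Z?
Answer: -350 + 35*I/2 ≈ -350.0 + 17.5*I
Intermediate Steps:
q(C) = √(-5 + C)/4 (q(C) = ((C/C)*√(C - 5))/4 = (1*√(-5 + C))/4 = √(-5 + C)/4)
(u(-5, 1) + q((-4 + 6)²))*70 = ((-6 + 1) + √(-5 + (-4 + 6)²)/4)*70 = (-5 + √(-5 + 2²)/4)*70 = (-5 + √(-5 + 4)/4)*70 = (-5 + √(-1)/4)*70 = (-5 + I/4)*70 = -350 + 35*I/2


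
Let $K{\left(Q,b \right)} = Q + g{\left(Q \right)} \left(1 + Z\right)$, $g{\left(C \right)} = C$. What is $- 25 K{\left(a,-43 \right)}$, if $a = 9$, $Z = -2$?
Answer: $0$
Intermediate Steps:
$K{\left(Q,b \right)} = 0$ ($K{\left(Q,b \right)} = Q + Q \left(1 - 2\right) = Q + Q \left(-1\right) = Q - Q = 0$)
$- 25 K{\left(a,-43 \right)} = \left(-25\right) 0 = 0$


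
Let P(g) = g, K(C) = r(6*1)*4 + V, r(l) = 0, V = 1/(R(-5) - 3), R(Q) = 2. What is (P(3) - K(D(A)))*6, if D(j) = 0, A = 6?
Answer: 24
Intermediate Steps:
V = -1 (V = 1/(2 - 3) = 1/(-1) = -1)
K(C) = -1 (K(C) = 0*4 - 1 = 0 - 1 = -1)
(P(3) - K(D(A)))*6 = (3 - 1*(-1))*6 = (3 + 1)*6 = 4*6 = 24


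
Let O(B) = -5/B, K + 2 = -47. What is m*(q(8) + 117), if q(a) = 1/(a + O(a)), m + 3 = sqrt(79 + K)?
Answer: -20733/59 + 6911*sqrt(30)/59 ≈ 290.17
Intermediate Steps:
K = -49 (K = -2 - 47 = -49)
m = -3 + sqrt(30) (m = -3 + sqrt(79 - 49) = -3 + sqrt(30) ≈ 2.4772)
q(a) = 1/(a - 5/a)
m*(q(8) + 117) = (-3 + sqrt(30))*(8/(-5 + 8**2) + 117) = (-3 + sqrt(30))*(8/(-5 + 64) + 117) = (-3 + sqrt(30))*(8/59 + 117) = (-3 + sqrt(30))*(6911/59) = -20733/59 + 6911*sqrt(30)/59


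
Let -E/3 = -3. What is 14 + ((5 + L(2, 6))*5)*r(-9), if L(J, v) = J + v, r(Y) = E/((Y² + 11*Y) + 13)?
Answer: -103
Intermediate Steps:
E = 9 (E = -3*(-3) = 9)
r(Y) = 9/(13 + Y² + 11*Y) (r(Y) = 9/((Y² + 11*Y) + 13) = 9/(13 + Y² + 11*Y))
14 + ((5 + L(2, 6))*5)*r(-9) = 14 + ((5 + (2 + 6))*5)*(9/(13 + (-9)² + 11*(-9))) = 14 + ((5 + 8)*5)*(9/(13 + 81 - 99)) = 14 + (13*5)*(9/(-5)) = 14 + 65*(9*(-⅕)) = 14 + 65*(-9/5) = 14 - 117 = -103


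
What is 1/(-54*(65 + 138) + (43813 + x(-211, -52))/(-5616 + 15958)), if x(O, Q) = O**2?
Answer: -5171/56640335 ≈ -9.1295e-5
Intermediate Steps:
1/(-54*(65 + 138) + (43813 + x(-211, -52))/(-5616 + 15958)) = 1/(-54*(65 + 138) + (43813 + (-211)**2)/(-5616 + 15958)) = 1/(-54*203 + (43813 + 44521)/10342) = 1/(-10962 + 88334*(1/10342)) = 1/(-10962 + 44167/5171) = 1/(-56640335/5171) = -5171/56640335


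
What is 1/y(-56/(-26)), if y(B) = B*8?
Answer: 13/224 ≈ 0.058036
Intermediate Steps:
y(B) = 8*B
1/y(-56/(-26)) = 1/(8*(-56/(-26))) = 1/(8*(-56*(-1/26))) = 1/(8*(28/13)) = 1/(224/13) = 13/224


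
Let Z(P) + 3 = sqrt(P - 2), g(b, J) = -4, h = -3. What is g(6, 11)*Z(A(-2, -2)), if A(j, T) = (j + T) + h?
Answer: 12 - 12*I ≈ 12.0 - 12.0*I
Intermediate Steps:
A(j, T) = -3 + T + j (A(j, T) = (j + T) - 3 = (T + j) - 3 = -3 + T + j)
Z(P) = -3 + sqrt(-2 + P) (Z(P) = -3 + sqrt(P - 2) = -3 + sqrt(-2 + P))
g(6, 11)*Z(A(-2, -2)) = -4*(-3 + sqrt(-2 + (-3 - 2 - 2))) = -4*(-3 + sqrt(-2 - 7)) = -4*(-3 + sqrt(-9)) = -4*(-3 + 3*I) = 12 - 12*I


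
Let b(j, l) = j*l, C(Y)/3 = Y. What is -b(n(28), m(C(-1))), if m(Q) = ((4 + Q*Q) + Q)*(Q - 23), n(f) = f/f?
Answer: 260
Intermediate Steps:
n(f) = 1
C(Y) = 3*Y
m(Q) = (-23 + Q)*(4 + Q + Q**2) (m(Q) = ((4 + Q**2) + Q)*(-23 + Q) = (4 + Q + Q**2)*(-23 + Q) = (-23 + Q)*(4 + Q + Q**2))
-b(n(28), m(C(-1))) = -(-92 + (3*(-1))**3 - 22*(3*(-1))**2 - 57*(-1)) = -(-92 + (-3)**3 - 22*(-3)**2 - 19*(-3)) = -(-92 - 27 - 22*9 + 57) = -(-92 - 27 - 198 + 57) = -(-260) = -1*(-260) = 260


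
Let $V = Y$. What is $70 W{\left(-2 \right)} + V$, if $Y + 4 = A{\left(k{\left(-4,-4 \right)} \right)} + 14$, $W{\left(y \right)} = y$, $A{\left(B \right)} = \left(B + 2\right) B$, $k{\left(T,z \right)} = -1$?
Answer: $-131$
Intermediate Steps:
$A{\left(B \right)} = B \left(2 + B\right)$ ($A{\left(B \right)} = \left(2 + B\right) B = B \left(2 + B\right)$)
$Y = 9$ ($Y = -4 + \left(- (2 - 1) + 14\right) = -4 + \left(\left(-1\right) 1 + 14\right) = -4 + \left(-1 + 14\right) = -4 + 13 = 9$)
$V = 9$
$70 W{\left(-2 \right)} + V = 70 \left(-2\right) + 9 = -140 + 9 = -131$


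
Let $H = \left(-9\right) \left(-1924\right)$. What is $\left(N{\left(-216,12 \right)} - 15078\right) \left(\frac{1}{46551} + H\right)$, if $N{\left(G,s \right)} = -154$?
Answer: $- \frac{12278166646144}{46551} \approx -2.6376 \cdot 10^{8}$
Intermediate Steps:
$H = 17316$
$\left(N{\left(-216,12 \right)} - 15078\right) \left(\frac{1}{46551} + H\right) = \left(-154 - 15078\right) \left(\frac{1}{46551} + 17316\right) = - 15232 \left(\frac{1}{46551} + 17316\right) = \left(-15232\right) \frac{806077117}{46551} = - \frac{12278166646144}{46551}$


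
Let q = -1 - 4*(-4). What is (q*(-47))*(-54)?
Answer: 38070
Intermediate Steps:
q = 15 (q = -1 + 16 = 15)
(q*(-47))*(-54) = (15*(-47))*(-54) = -705*(-54) = 38070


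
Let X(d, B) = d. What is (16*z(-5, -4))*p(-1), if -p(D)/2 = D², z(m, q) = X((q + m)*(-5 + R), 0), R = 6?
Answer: 288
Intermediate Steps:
z(m, q) = m + q (z(m, q) = (q + m)*(-5 + 6) = (m + q)*1 = m + q)
p(D) = -2*D²
(16*z(-5, -4))*p(-1) = (16*(-5 - 4))*(-2*(-1)²) = (16*(-9))*(-2*1) = -144*(-2) = 288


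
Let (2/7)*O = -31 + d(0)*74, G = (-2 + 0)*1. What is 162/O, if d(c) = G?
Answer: -324/1253 ≈ -0.25858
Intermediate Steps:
G = -2 (G = -2*1 = -2)
d(c) = -2
O = -1253/2 (O = 7*(-31 - 2*74)/2 = 7*(-31 - 148)/2 = (7/2)*(-179) = -1253/2 ≈ -626.50)
162/O = 162/(-1253/2) = 162*(-2/1253) = -324/1253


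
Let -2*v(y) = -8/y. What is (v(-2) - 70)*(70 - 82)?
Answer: 864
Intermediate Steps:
v(y) = 4/y (v(y) = -(-4)/y = 4/y)
(v(-2) - 70)*(70 - 82) = (4/(-2) - 70)*(70 - 82) = (4*(-1/2) - 70)*(-12) = (-2 - 70)*(-12) = -72*(-12) = 864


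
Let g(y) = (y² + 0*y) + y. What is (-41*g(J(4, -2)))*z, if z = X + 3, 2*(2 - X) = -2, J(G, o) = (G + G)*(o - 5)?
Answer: -757680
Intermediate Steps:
J(G, o) = 2*G*(-5 + o) (J(G, o) = (2*G)*(-5 + o) = 2*G*(-5 + o))
X = 3 (X = 2 - ½*(-2) = 2 + 1 = 3)
g(y) = y + y² (g(y) = (y² + 0) + y = y² + y = y + y²)
z = 6 (z = 3 + 3 = 6)
(-41*g(J(4, -2)))*z = -41*2*4*(-5 - 2)*(1 + 2*4*(-5 - 2))*6 = -41*2*4*(-7)*(1 + 2*4*(-7))*6 = -(-2296)*(1 - 56)*6 = -(-2296)*(-55)*6 = -41*3080*6 = -126280*6 = -757680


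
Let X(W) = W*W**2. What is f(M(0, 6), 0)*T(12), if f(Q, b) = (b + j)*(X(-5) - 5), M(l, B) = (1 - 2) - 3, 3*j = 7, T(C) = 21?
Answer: -6370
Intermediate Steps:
j = 7/3 (j = (1/3)*7 = 7/3 ≈ 2.3333)
X(W) = W**3
M(l, B) = -4 (M(l, B) = -1 - 3 = -4)
f(Q, b) = -910/3 - 130*b (f(Q, b) = (b + 7/3)*((-5)**3 - 5) = (7/3 + b)*(-125 - 5) = (7/3 + b)*(-130) = -910/3 - 130*b)
f(M(0, 6), 0)*T(12) = (-910/3 - 130*0)*21 = (-910/3 + 0)*21 = -910/3*21 = -6370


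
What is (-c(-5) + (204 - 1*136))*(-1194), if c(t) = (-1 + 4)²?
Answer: -70446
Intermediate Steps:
c(t) = 9 (c(t) = 3² = 9)
(-c(-5) + (204 - 1*136))*(-1194) = (-1*9 + (204 - 1*136))*(-1194) = (-9 + (204 - 136))*(-1194) = (-9 + 68)*(-1194) = 59*(-1194) = -70446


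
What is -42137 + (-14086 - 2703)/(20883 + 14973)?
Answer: -1510881061/35856 ≈ -42137.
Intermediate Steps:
-42137 + (-14086 - 2703)/(20883 + 14973) = -42137 - 16789/35856 = -1510881061/35856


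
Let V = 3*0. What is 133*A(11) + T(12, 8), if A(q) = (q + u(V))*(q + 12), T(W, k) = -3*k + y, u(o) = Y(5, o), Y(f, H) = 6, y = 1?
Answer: 51980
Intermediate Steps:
V = 0
u(o) = 6
T(W, k) = 1 - 3*k (T(W, k) = -3*k + 1 = 1 - 3*k)
A(q) = (6 + q)*(12 + q) (A(q) = (q + 6)*(q + 12) = (6 + q)*(12 + q))
133*A(11) + T(12, 8) = 133*(72 + 11**2 + 18*11) + (1 - 3*8) = 133*(72 + 121 + 198) + (1 - 24) = 133*391 - 23 = 52003 - 23 = 51980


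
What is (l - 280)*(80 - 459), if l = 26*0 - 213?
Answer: 186847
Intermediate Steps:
l = -213 (l = 0 - 213 = -213)
(l - 280)*(80 - 459) = (-213 - 280)*(80 - 459) = -493*(-379) = 186847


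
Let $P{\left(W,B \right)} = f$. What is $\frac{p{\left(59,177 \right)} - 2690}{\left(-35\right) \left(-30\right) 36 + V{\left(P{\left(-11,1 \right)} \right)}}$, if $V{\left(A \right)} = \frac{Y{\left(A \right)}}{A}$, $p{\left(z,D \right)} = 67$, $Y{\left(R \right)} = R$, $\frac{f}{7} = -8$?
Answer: $- \frac{2623}{37801} \approx -0.06939$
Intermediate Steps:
$f = -56$ ($f = 7 \left(-8\right) = -56$)
$P{\left(W,B \right)} = -56$
$V{\left(A \right)} = 1$ ($V{\left(A \right)} = \frac{A}{A} = 1$)
$\frac{p{\left(59,177 \right)} - 2690}{\left(-35\right) \left(-30\right) 36 + V{\left(P{\left(-11,1 \right)} \right)}} = \frac{67 - 2690}{\left(-35\right) \left(-30\right) 36 + 1} = - \frac{2623}{1050 \cdot 36 + 1} = - \frac{2623}{37800 + 1} = - \frac{2623}{37801}$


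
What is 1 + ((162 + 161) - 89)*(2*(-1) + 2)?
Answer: 1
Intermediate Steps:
1 + ((162 + 161) - 89)*(2*(-1) + 2) = 1 + (323 - 89)*(-2 + 2) = 1 + 234*0 = 1 + 0 = 1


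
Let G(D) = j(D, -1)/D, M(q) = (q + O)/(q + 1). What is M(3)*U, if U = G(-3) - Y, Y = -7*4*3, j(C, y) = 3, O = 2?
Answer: 415/4 ≈ 103.75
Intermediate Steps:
M(q) = (2 + q)/(1 + q) (M(q) = (q + 2)/(q + 1) = (2 + q)/(1 + q))
G(D) = 3/D
Y = -84 (Y = -28*3 = -84)
U = 83 (U = 3/(-3) - 1*(-84) = 3*(-1/3) + 84 = -1 + 84 = 83)
M(3)*U = ((2 + 3)/(1 + 3))*83 = (5/4)*83 = 415/4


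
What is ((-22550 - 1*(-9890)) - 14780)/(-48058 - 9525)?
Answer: 27440/57583 ≈ 0.47653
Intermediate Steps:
((-22550 - 1*(-9890)) - 14780)/(-48058 - 9525) = ((-22550 + 9890) - 14780)/(-57583) = (-12660 - 14780)*(-1/57583) = -27440*(-1/57583) = 27440/57583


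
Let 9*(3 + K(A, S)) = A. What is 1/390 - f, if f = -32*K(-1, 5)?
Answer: -116477/1170 ≈ -99.553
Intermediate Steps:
K(A, S) = -3 + A/9
f = 896/9 (f = -32*(-3 + (⅑)*(-1)) = -32*(-3 - ⅑) = -32*(-28/9) = 896/9 ≈ 99.556)
1/390 - f = 1/390 - 1*896/9 = 1/390 - 896/9 = -116477/1170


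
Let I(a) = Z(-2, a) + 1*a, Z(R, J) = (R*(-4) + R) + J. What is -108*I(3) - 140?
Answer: -1436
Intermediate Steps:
Z(R, J) = J - 3*R (Z(R, J) = (-4*R + R) + J = -3*R + J = J - 3*R)
I(a) = 6 + 2*a (I(a) = (a - 3*(-2)) + 1*a = (a + 6) + a = (6 + a) + a = 6 + 2*a)
-108*I(3) - 140 = -108*(6 + 2*3) - 140 = -108*(6 + 6) - 140 = -108*12 - 140 = -1296 - 140 = -1436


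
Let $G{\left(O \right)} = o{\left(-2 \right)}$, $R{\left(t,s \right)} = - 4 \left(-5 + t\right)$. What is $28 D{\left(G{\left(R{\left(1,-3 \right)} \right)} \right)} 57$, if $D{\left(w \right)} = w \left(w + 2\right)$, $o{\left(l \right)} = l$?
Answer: $0$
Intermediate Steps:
$R{\left(t,s \right)} = 20 - 4 t$
$G{\left(O \right)} = -2$
$D{\left(w \right)} = w \left(2 + w\right)$
$28 D{\left(G{\left(R{\left(1,-3 \right)} \right)} \right)} 57 = 28 \left(- 2 \left(2 - 2\right)\right) 57 = 28 \left(\left(-2\right) 0\right) 57 = 28 \cdot 0 \cdot 57 = 0 \cdot 57 = 0$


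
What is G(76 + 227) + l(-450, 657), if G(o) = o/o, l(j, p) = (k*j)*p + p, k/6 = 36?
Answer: -63859742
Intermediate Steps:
k = 216 (k = 6*36 = 216)
l(j, p) = p + 216*j*p (l(j, p) = (216*j)*p + p = 216*j*p + p = p + 216*j*p)
G(o) = 1
G(76 + 227) + l(-450, 657) = 1 + 657*(1 + 216*(-450)) = 1 + 657*(1 - 97200) = 1 + 657*(-97199) = 1 - 63859743 = -63859742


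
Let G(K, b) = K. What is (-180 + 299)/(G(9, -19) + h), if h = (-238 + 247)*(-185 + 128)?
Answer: -17/72 ≈ -0.23611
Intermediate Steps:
h = -513 (h = 9*(-57) = -513)
(-180 + 299)/(G(9, -19) + h) = (-180 + 299)/(9 - 513) = 119/(-504) = 119*(-1/504) = -17/72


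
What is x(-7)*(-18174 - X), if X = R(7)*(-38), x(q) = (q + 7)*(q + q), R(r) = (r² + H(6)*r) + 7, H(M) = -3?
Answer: 0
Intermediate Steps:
R(r) = 7 + r² - 3*r (R(r) = (r² - 3*r) + 7 = 7 + r² - 3*r)
x(q) = 2*q*(7 + q) (x(q) = (7 + q)*(2*q) = 2*q*(7 + q))
X = -1330 (X = (7 + 7² - 3*7)*(-38) = (7 + 49 - 21)*(-38) = 35*(-38) = -1330)
x(-7)*(-18174 - X) = (2*(-7)*(7 - 7))*(-18174 - 1*(-1330)) = (2*(-7)*0)*(-18174 + 1330) = 0*(-16844) = 0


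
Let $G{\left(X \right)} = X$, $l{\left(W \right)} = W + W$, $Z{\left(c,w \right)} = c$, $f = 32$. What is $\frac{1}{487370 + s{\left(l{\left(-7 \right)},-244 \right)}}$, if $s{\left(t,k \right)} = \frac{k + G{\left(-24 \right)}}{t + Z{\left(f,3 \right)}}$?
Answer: $\frac{9}{4386196} \approx 2.0519 \cdot 10^{-6}$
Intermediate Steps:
$l{\left(W \right)} = 2 W$
$s{\left(t,k \right)} = \frac{-24 + k}{32 + t}$ ($s{\left(t,k \right)} = \frac{k - 24}{t + 32} = \frac{-24 + k}{32 + t}$)
$\frac{1}{487370 + s{\left(l{\left(-7 \right)},-244 \right)}} = \frac{1}{487370 + \frac{-24 - 244}{32 + 2 \left(-7\right)}} = \frac{1}{487370 + \frac{1}{32 - 14} \left(-268\right)} = \frac{1}{487370 + \frac{1}{18} \left(-268\right)} = \frac{1}{487370 - \frac{134}{9}} = \frac{1}{\frac{4386196}{9}} = \frac{9}{4386196}$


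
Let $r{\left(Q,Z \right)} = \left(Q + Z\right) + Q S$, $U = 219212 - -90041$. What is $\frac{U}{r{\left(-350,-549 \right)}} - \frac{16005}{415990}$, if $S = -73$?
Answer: $\frac{25650323243}{2050913898} \approx 12.507$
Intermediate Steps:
$U = 309253$ ($U = 219212 + 90041 = 309253$)
$r{\left(Q,Z \right)} = Z - 72 Q$ ($r{\left(Q,Z \right)} = \left(Q + Z\right) + Q \left(-73\right) = \left(Q + Z\right) - 73 Q = Z - 72 Q$)
$\frac{U}{r{\left(-350,-549 \right)}} - \frac{16005}{415990} = \frac{309253}{-549 - -25200} - \frac{16005}{415990} = \frac{309253}{-549 + 25200} - \frac{3201}{83198} = \frac{309253}{24651} - \frac{3201}{83198} = \frac{25650323243}{2050913898}$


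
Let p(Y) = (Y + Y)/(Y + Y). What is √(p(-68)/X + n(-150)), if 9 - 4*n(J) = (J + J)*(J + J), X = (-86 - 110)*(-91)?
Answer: I*√9128889497/637 ≈ 149.99*I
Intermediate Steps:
X = 17836 (X = -196*(-91) = 17836)
p(Y) = 1 (p(Y) = (2*Y)/((2*Y)) = (2*Y)*(1/(2*Y)) = 1)
n(J) = 9/4 - J² (n(J) = 9/4 - (J + J)*(J + J)/4 = 9/4 - 2*J*2*J/4 = 9/4 - J²)
√(p(-68)/X + n(-150)) = √(1/17836 + (9/4 - 1*(-150)²)) = √(1*(1/17836) + (9/4 - 1*22500)) = √(1/17836 + (9/4 - 22500)) = √(1/17836 - 89991/4) = √(-100317467/4459) = I*√9128889497/637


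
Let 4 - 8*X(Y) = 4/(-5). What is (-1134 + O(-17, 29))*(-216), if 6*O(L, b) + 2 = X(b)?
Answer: 1224972/5 ≈ 2.4499e+5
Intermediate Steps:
X(Y) = 3/5 (X(Y) = 1/2 - 1/(2*(-5)) = 1/2 - (-1)/(2*5) = 1/2 - 1/8*(-4/5) = 1/2 + 1/10 = 3/5)
O(L, b) = -7/30 (O(L, b) = -1/3 + (1/6)*(3/5) = -1/3 + 1/10 = -7/30)
(-1134 + O(-17, 29))*(-216) = (-1134 - 7/30)*(-216) = -34027/30*(-216) = 1224972/5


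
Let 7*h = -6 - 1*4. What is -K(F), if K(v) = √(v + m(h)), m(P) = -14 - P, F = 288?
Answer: -2*√3374/7 ≈ -16.596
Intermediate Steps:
h = -10/7 (h = (-6 - 1*4)/7 = (-6 - 4)/7 = (⅐)*(-10) = -10/7 ≈ -1.4286)
K(v) = √(-88/7 + v) (K(v) = √(v + (-14 - 1*(-10/7))) = √(v + (-14 + 10/7)) = √(v - 88/7) = √(-88/7 + v))
-K(F) = -√(-616 + 49*288)/7 = -√(-616 + 14112)/7 = -√13496/7 = -2*√3374/7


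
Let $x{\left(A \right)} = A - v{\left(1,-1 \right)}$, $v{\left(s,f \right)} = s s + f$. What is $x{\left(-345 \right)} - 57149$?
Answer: $-57494$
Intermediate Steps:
$v{\left(s,f \right)} = f + s^{2}$ ($v{\left(s,f \right)} = s^{2} + f = f + s^{2}$)
$x{\left(A \right)} = A$ ($x{\left(A \right)} = A - \left(-1 + 1^{2}\right) = A - \left(-1 + 1\right) = A - 0 = A + 0 = A$)
$x{\left(-345 \right)} - 57149 = -345 - 57149 = -57494$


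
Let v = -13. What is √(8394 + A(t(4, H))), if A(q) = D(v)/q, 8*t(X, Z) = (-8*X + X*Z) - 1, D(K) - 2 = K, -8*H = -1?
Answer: √35476090/65 ≈ 91.634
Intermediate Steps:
H = ⅛ (H = -⅛*(-1) = ⅛ ≈ 0.12500)
D(K) = 2 + K
t(X, Z) = -⅛ - X + X*Z/8 (t(X, Z) = ((-8*X + X*Z) - 1)/8 = (-1 - 8*X + X*Z)/8 = -⅛ - X + X*Z/8)
A(q) = -11/q (A(q) = (2 - 13)/q = -11/q)
√(8394 + A(t(4, H))) = √(8394 - 11/(-⅛ - 1*4 + (⅛)*4*(⅛))) = √(8394 - 11/(-⅛ - 4 + 1/16)) = √(8394 - 11/(-65/16)) = √(8394 - 11*(-16/65)) = √(8394 + 176/65) = √(545786/65) = √35476090/65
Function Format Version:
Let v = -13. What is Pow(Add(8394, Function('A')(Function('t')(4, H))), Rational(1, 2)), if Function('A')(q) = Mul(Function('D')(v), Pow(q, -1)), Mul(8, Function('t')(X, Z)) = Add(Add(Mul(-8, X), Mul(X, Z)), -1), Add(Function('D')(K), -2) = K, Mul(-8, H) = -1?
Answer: Mul(Rational(1, 65), Pow(35476090, Rational(1, 2))) ≈ 91.634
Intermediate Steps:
H = Rational(1, 8) (H = Mul(Rational(-1, 8), -1) = Rational(1, 8) ≈ 0.12500)
Function('D')(K) = Add(2, K)
Function('t')(X, Z) = Add(Rational(-1, 8), Mul(-1, X), Mul(Rational(1, 8), X, Z)) (Function('t')(X, Z) = Mul(Rational(1, 8), Add(Add(Mul(-8, X), Mul(X, Z)), -1)) = Mul(Rational(1, 8), Add(-1, Mul(-8, X), Mul(X, Z))) = Add(Rational(-1, 8), Mul(-1, X), Mul(Rational(1, 8), X, Z)))
Function('A')(q) = Mul(-11, Pow(q, -1)) (Function('A')(q) = Mul(Add(2, -13), Pow(q, -1)) = Mul(-11, Pow(q, -1)))
Pow(Add(8394, Function('A')(Function('t')(4, H))), Rational(1, 2)) = Pow(Add(8394, Mul(-11, Pow(Add(Rational(-1, 8), Mul(-1, 4), Mul(Rational(1, 8), 4, Rational(1, 8))), -1))), Rational(1, 2)) = Pow(Add(8394, Mul(-11, Pow(Add(Rational(-1, 8), -4, Rational(1, 16)), -1))), Rational(1, 2)) = Pow(Add(8394, Mul(-11, Pow(Rational(-65, 16), -1))), Rational(1, 2)) = Pow(Add(8394, Mul(-11, Rational(-16, 65))), Rational(1, 2)) = Pow(Add(8394, Rational(176, 65)), Rational(1, 2)) = Pow(Rational(545786, 65), Rational(1, 2)) = Mul(Rational(1, 65), Pow(35476090, Rational(1, 2)))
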